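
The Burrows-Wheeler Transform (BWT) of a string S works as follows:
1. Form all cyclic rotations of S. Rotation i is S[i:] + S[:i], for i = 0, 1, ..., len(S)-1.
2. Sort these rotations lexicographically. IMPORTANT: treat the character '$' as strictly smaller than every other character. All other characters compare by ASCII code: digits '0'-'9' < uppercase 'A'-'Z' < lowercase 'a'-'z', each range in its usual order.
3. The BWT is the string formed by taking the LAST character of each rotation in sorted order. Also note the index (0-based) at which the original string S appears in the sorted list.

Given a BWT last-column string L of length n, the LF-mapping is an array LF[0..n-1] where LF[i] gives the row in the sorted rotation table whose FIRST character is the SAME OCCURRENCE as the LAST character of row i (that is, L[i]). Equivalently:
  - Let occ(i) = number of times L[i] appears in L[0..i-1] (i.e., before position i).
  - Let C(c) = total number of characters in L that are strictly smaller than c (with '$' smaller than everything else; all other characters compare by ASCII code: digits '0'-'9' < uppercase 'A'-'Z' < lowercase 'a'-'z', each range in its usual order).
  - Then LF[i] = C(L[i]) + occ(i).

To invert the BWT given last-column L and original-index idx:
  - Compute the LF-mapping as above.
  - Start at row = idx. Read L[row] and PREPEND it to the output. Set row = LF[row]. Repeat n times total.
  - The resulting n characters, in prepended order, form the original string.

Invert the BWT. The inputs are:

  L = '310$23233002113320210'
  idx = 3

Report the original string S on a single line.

Answer: 02031221001323123033$

Derivation:
LF mapping: 15 6 1 0 10 16 11 17 18 2 3 12 7 8 19 20 13 4 14 9 5
Walk LF starting at row 3, prepending L[row]:
  step 1: row=3, L[3]='$', prepend. Next row=LF[3]=0
  step 2: row=0, L[0]='3', prepend. Next row=LF[0]=15
  step 3: row=15, L[15]='3', prepend. Next row=LF[15]=20
  step 4: row=20, L[20]='0', prepend. Next row=LF[20]=5
  step 5: row=5, L[5]='3', prepend. Next row=LF[5]=16
  step 6: row=16, L[16]='2', prepend. Next row=LF[16]=13
  step 7: row=13, L[13]='1', prepend. Next row=LF[13]=8
  step 8: row=8, L[8]='3', prepend. Next row=LF[8]=18
  step 9: row=18, L[18]='2', prepend. Next row=LF[18]=14
  step 10: row=14, L[14]='3', prepend. Next row=LF[14]=19
  step 11: row=19, L[19]='1', prepend. Next row=LF[19]=9
  step 12: row=9, L[9]='0', prepend. Next row=LF[9]=2
  step 13: row=2, L[2]='0', prepend. Next row=LF[2]=1
  step 14: row=1, L[1]='1', prepend. Next row=LF[1]=6
  step 15: row=6, L[6]='2', prepend. Next row=LF[6]=11
  step 16: row=11, L[11]='2', prepend. Next row=LF[11]=12
  step 17: row=12, L[12]='1', prepend. Next row=LF[12]=7
  step 18: row=7, L[7]='3', prepend. Next row=LF[7]=17
  step 19: row=17, L[17]='0', prepend. Next row=LF[17]=4
  step 20: row=4, L[4]='2', prepend. Next row=LF[4]=10
  step 21: row=10, L[10]='0', prepend. Next row=LF[10]=3
Reversed output: 02031221001323123033$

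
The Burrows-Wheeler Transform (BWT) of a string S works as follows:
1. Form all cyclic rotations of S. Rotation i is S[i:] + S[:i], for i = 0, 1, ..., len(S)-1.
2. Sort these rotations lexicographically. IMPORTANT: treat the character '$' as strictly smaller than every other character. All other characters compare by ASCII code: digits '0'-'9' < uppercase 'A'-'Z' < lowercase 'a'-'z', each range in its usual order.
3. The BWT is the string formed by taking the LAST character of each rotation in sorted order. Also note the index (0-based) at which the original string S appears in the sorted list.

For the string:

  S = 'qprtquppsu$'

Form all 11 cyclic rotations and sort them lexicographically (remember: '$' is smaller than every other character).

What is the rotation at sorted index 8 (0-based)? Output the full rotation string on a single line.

Answer: tquppsu$qpr

Derivation:
All 11 rotations (rotation i = S[i:]+S[:i]):
  rot[0] = qprtquppsu$
  rot[1] = prtquppsu$q
  rot[2] = rtquppsu$qp
  rot[3] = tquppsu$qpr
  rot[4] = quppsu$qprt
  rot[5] = uppsu$qprtq
  rot[6] = ppsu$qprtqu
  rot[7] = psu$qprtqup
  rot[8] = su$qprtqupp
  rot[9] = u$qprtqupps
  rot[10] = $qprtquppsu
Sorted (with $ < everything):
  sorted[0] = $qprtquppsu
  sorted[1] = ppsu$qprtqu
  sorted[2] = prtquppsu$q
  sorted[3] = psu$qprtqup
  sorted[4] = qprtquppsu$
  sorted[5] = quppsu$qprt
  sorted[6] = rtquppsu$qp
  sorted[7] = su$qprtqupp
  sorted[8] = tquppsu$qpr
  sorted[9] = u$qprtqupps
  sorted[10] = uppsu$qprtq
sorted[8] = tquppsu$qpr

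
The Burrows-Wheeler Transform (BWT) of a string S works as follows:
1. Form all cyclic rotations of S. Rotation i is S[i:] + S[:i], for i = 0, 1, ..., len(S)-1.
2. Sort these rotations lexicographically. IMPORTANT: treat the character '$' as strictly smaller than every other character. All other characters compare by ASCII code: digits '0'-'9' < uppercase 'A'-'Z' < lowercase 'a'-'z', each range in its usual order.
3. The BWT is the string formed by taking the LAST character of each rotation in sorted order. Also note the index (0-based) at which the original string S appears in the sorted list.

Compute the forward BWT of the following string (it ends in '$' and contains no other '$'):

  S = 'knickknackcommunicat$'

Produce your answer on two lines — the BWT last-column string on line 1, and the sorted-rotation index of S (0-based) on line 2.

All 21 rotations (rotation i = S[i:]+S[:i]):
  rot[0] = knickknackcommunicat$
  rot[1] = nickknackcommunicat$k
  rot[2] = ickknackcommunicat$kn
  rot[3] = ckknackcommunicat$kni
  rot[4] = kknackcommunicat$knic
  rot[5] = knackcommunicat$knick
  rot[6] = nackcommunicat$knickk
  rot[7] = ackcommunicat$knickkn
  rot[8] = ckcommunicat$knickkna
  rot[9] = kcommunicat$knickknac
  rot[10] = communicat$knickknack
  rot[11] = ommunicat$knickknackc
  rot[12] = mmunicat$knickknackco
  rot[13] = municat$knickknackcom
  rot[14] = unicat$knickknackcomm
  rot[15] = nicat$knickknackcommu
  rot[16] = icat$knickknackcommun
  rot[17] = cat$knickknackcommuni
  rot[18] = at$knickknackcommunic
  rot[19] = t$knickknackcommunica
  rot[20] = $knickknackcommunicat
Sorted (with $ < everything):
  sorted[0] = $knickknackcommunicat  (last char: 't')
  sorted[1] = ackcommunicat$knickkn  (last char: 'n')
  sorted[2] = at$knickknackcommunic  (last char: 'c')
  sorted[3] = cat$knickknackcommuni  (last char: 'i')
  sorted[4] = ckcommunicat$knickkna  (last char: 'a')
  sorted[5] = ckknackcommunicat$kni  (last char: 'i')
  sorted[6] = communicat$knickknack  (last char: 'k')
  sorted[7] = icat$knickknackcommun  (last char: 'n')
  sorted[8] = ickknackcommunicat$kn  (last char: 'n')
  sorted[9] = kcommunicat$knickknac  (last char: 'c')
  sorted[10] = kknackcommunicat$knic  (last char: 'c')
  sorted[11] = knackcommunicat$knick  (last char: 'k')
  sorted[12] = knickknackcommunicat$  (last char: '$')
  sorted[13] = mmunicat$knickknackco  (last char: 'o')
  sorted[14] = municat$knickknackcom  (last char: 'm')
  sorted[15] = nackcommunicat$knickk  (last char: 'k')
  sorted[16] = nicat$knickknackcommu  (last char: 'u')
  sorted[17] = nickknackcommunicat$k  (last char: 'k')
  sorted[18] = ommunicat$knickknackc  (last char: 'c')
  sorted[19] = t$knickknackcommunica  (last char: 'a')
  sorted[20] = unicat$knickknackcomm  (last char: 'm')
Last column: tnciaiknncck$omkukcam
Original string S is at sorted index 12

Answer: tnciaiknncck$omkukcam
12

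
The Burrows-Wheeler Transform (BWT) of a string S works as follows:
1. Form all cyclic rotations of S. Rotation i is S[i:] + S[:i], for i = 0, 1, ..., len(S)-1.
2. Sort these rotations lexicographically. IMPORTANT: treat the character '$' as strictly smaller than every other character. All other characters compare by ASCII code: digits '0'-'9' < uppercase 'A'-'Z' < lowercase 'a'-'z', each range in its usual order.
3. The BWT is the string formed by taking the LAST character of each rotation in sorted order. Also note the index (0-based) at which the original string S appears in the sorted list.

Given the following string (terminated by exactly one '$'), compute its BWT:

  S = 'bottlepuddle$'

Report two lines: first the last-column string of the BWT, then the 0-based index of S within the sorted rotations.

All 13 rotations (rotation i = S[i:]+S[:i]):
  rot[0] = bottlepuddle$
  rot[1] = ottlepuddle$b
  rot[2] = ttlepuddle$bo
  rot[3] = tlepuddle$bot
  rot[4] = lepuddle$bott
  rot[5] = epuddle$bottl
  rot[6] = puddle$bottle
  rot[7] = uddle$bottlep
  rot[8] = ddle$bottlepu
  rot[9] = dle$bottlepud
  rot[10] = le$bottlepudd
  rot[11] = e$bottlepuddl
  rot[12] = $bottlepuddle
Sorted (with $ < everything):
  sorted[0] = $bottlepuddle  (last char: 'e')
  sorted[1] = bottlepuddle$  (last char: '$')
  sorted[2] = ddle$bottlepu  (last char: 'u')
  sorted[3] = dle$bottlepud  (last char: 'd')
  sorted[4] = e$bottlepuddl  (last char: 'l')
  sorted[5] = epuddle$bottl  (last char: 'l')
  sorted[6] = le$bottlepudd  (last char: 'd')
  sorted[7] = lepuddle$bott  (last char: 't')
  sorted[8] = ottlepuddle$b  (last char: 'b')
  sorted[9] = puddle$bottle  (last char: 'e')
  sorted[10] = tlepuddle$bot  (last char: 't')
  sorted[11] = ttlepuddle$bo  (last char: 'o')
  sorted[12] = uddle$bottlep  (last char: 'p')
Last column: e$udlldtbetop
Original string S is at sorted index 1

Answer: e$udlldtbetop
1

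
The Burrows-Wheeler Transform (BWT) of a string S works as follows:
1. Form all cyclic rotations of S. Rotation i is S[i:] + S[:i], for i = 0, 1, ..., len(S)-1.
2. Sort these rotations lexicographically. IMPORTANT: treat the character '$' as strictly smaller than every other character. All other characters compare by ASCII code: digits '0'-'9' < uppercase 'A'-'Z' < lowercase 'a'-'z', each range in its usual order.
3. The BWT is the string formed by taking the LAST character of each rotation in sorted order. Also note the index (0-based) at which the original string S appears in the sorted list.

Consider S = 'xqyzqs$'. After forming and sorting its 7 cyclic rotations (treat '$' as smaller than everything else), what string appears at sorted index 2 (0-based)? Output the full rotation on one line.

Answer: qyzqs$x

Derivation:
All 7 rotations (rotation i = S[i:]+S[:i]):
  rot[0] = xqyzqs$
  rot[1] = qyzqs$x
  rot[2] = yzqs$xq
  rot[3] = zqs$xqy
  rot[4] = qs$xqyz
  rot[5] = s$xqyzq
  rot[6] = $xqyzqs
Sorted (with $ < everything):
  sorted[0] = $xqyzqs
  sorted[1] = qs$xqyz
  sorted[2] = qyzqs$x
  sorted[3] = s$xqyzq
  sorted[4] = xqyzqs$
  sorted[5] = yzqs$xq
  sorted[6] = zqs$xqy
sorted[2] = qyzqs$x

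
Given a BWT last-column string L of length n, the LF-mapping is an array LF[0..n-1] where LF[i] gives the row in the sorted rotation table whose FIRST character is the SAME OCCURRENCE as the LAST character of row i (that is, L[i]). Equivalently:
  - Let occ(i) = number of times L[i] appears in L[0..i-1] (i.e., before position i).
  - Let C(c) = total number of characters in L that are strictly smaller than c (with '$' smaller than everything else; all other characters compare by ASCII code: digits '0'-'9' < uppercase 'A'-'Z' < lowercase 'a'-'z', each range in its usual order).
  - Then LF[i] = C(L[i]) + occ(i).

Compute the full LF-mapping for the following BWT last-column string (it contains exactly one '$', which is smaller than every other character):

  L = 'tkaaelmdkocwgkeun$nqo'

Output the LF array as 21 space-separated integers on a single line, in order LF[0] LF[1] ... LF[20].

Answer: 18 8 1 2 5 11 12 4 9 15 3 20 7 10 6 19 13 0 14 17 16

Derivation:
Char counts: '$':1, 'a':2, 'c':1, 'd':1, 'e':2, 'g':1, 'k':3, 'l':1, 'm':1, 'n':2, 'o':2, 'q':1, 't':1, 'u':1, 'w':1
C (first-col start): C('$')=0, C('a')=1, C('c')=3, C('d')=4, C('e')=5, C('g')=7, C('k')=8, C('l')=11, C('m')=12, C('n')=13, C('o')=15, C('q')=17, C('t')=18, C('u')=19, C('w')=20
L[0]='t': occ=0, LF[0]=C('t')+0=18+0=18
L[1]='k': occ=0, LF[1]=C('k')+0=8+0=8
L[2]='a': occ=0, LF[2]=C('a')+0=1+0=1
L[3]='a': occ=1, LF[3]=C('a')+1=1+1=2
L[4]='e': occ=0, LF[4]=C('e')+0=5+0=5
L[5]='l': occ=0, LF[5]=C('l')+0=11+0=11
L[6]='m': occ=0, LF[6]=C('m')+0=12+0=12
L[7]='d': occ=0, LF[7]=C('d')+0=4+0=4
L[8]='k': occ=1, LF[8]=C('k')+1=8+1=9
L[9]='o': occ=0, LF[9]=C('o')+0=15+0=15
L[10]='c': occ=0, LF[10]=C('c')+0=3+0=3
L[11]='w': occ=0, LF[11]=C('w')+0=20+0=20
L[12]='g': occ=0, LF[12]=C('g')+0=7+0=7
L[13]='k': occ=2, LF[13]=C('k')+2=8+2=10
L[14]='e': occ=1, LF[14]=C('e')+1=5+1=6
L[15]='u': occ=0, LF[15]=C('u')+0=19+0=19
L[16]='n': occ=0, LF[16]=C('n')+0=13+0=13
L[17]='$': occ=0, LF[17]=C('$')+0=0+0=0
L[18]='n': occ=1, LF[18]=C('n')+1=13+1=14
L[19]='q': occ=0, LF[19]=C('q')+0=17+0=17
L[20]='o': occ=1, LF[20]=C('o')+1=15+1=16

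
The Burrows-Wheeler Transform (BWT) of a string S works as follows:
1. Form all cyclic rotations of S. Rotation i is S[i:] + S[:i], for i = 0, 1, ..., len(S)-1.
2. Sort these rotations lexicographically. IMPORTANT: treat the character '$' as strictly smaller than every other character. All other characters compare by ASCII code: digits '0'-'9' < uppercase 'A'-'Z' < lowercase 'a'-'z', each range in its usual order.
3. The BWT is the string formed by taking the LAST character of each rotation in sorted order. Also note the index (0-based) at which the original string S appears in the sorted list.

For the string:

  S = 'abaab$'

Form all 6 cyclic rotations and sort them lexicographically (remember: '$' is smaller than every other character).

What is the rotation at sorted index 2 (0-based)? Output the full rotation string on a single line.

All 6 rotations (rotation i = S[i:]+S[:i]):
  rot[0] = abaab$
  rot[1] = baab$a
  rot[2] = aab$ab
  rot[3] = ab$aba
  rot[4] = b$abaa
  rot[5] = $abaab
Sorted (with $ < everything):
  sorted[0] = $abaab
  sorted[1] = aab$ab
  sorted[2] = ab$aba
  sorted[3] = abaab$
  sorted[4] = b$abaa
  sorted[5] = baab$a
sorted[2] = ab$aba

Answer: ab$aba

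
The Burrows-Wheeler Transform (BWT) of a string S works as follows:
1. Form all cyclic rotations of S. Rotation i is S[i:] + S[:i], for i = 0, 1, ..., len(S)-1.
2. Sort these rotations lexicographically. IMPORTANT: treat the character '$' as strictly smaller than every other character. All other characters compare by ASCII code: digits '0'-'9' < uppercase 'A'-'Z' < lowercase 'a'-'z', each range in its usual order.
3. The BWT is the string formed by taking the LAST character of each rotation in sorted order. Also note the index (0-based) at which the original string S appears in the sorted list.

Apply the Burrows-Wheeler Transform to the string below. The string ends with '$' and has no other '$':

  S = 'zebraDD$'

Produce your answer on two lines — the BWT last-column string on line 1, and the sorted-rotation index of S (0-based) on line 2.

All 8 rotations (rotation i = S[i:]+S[:i]):
  rot[0] = zebraDD$
  rot[1] = ebraDD$z
  rot[2] = braDD$ze
  rot[3] = raDD$zeb
  rot[4] = aDD$zebr
  rot[5] = DD$zebra
  rot[6] = D$zebraD
  rot[7] = $zebraDD
Sorted (with $ < everything):
  sorted[0] = $zebraDD  (last char: 'D')
  sorted[1] = D$zebraD  (last char: 'D')
  sorted[2] = DD$zebra  (last char: 'a')
  sorted[3] = aDD$zebr  (last char: 'r')
  sorted[4] = braDD$ze  (last char: 'e')
  sorted[5] = ebraDD$z  (last char: 'z')
  sorted[6] = raDD$zeb  (last char: 'b')
  sorted[7] = zebraDD$  (last char: '$')
Last column: DDarezb$
Original string S is at sorted index 7

Answer: DDarezb$
7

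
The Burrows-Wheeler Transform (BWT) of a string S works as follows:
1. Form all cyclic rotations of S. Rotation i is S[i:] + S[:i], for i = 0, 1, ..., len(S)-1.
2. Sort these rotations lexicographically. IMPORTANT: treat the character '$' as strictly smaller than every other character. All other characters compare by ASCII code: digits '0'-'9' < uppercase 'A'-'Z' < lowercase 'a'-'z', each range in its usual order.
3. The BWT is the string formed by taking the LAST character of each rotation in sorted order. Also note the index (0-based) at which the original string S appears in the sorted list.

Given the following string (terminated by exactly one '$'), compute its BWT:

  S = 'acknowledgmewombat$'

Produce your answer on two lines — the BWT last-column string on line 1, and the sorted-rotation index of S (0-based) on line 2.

All 19 rotations (rotation i = S[i:]+S[:i]):
  rot[0] = acknowledgmewombat$
  rot[1] = cknowledgmewombat$a
  rot[2] = knowledgmewombat$ac
  rot[3] = nowledgmewombat$ack
  rot[4] = owledgmewombat$ackn
  rot[5] = wledgmewombat$ackno
  rot[6] = ledgmewombat$acknow
  rot[7] = edgmewombat$acknowl
  rot[8] = dgmewombat$acknowle
  rot[9] = gmewombat$acknowled
  rot[10] = mewombat$acknowledg
  rot[11] = ewombat$acknowledgm
  rot[12] = wombat$acknowledgme
  rot[13] = ombat$acknowledgmew
  rot[14] = mbat$acknowledgmewo
  rot[15] = bat$acknowledgmewom
  rot[16] = at$acknowledgmewomb
  rot[17] = t$acknowledgmewomba
  rot[18] = $acknowledgmewombat
Sorted (with $ < everything):
  sorted[0] = $acknowledgmewombat  (last char: 't')
  sorted[1] = acknowledgmewombat$  (last char: '$')
  sorted[2] = at$acknowledgmewomb  (last char: 'b')
  sorted[3] = bat$acknowledgmewom  (last char: 'm')
  sorted[4] = cknowledgmewombat$a  (last char: 'a')
  sorted[5] = dgmewombat$acknowle  (last char: 'e')
  sorted[6] = edgmewombat$acknowl  (last char: 'l')
  sorted[7] = ewombat$acknowledgm  (last char: 'm')
  sorted[8] = gmewombat$acknowled  (last char: 'd')
  sorted[9] = knowledgmewombat$ac  (last char: 'c')
  sorted[10] = ledgmewombat$acknow  (last char: 'w')
  sorted[11] = mbat$acknowledgmewo  (last char: 'o')
  sorted[12] = mewombat$acknowledg  (last char: 'g')
  sorted[13] = nowledgmewombat$ack  (last char: 'k')
  sorted[14] = ombat$acknowledgmew  (last char: 'w')
  sorted[15] = owledgmewombat$ackn  (last char: 'n')
  sorted[16] = t$acknowledgmewomba  (last char: 'a')
  sorted[17] = wledgmewombat$ackno  (last char: 'o')
  sorted[18] = wombat$acknowledgme  (last char: 'e')
Last column: t$bmaelmdcwogkwnaoe
Original string S is at sorted index 1

Answer: t$bmaelmdcwogkwnaoe
1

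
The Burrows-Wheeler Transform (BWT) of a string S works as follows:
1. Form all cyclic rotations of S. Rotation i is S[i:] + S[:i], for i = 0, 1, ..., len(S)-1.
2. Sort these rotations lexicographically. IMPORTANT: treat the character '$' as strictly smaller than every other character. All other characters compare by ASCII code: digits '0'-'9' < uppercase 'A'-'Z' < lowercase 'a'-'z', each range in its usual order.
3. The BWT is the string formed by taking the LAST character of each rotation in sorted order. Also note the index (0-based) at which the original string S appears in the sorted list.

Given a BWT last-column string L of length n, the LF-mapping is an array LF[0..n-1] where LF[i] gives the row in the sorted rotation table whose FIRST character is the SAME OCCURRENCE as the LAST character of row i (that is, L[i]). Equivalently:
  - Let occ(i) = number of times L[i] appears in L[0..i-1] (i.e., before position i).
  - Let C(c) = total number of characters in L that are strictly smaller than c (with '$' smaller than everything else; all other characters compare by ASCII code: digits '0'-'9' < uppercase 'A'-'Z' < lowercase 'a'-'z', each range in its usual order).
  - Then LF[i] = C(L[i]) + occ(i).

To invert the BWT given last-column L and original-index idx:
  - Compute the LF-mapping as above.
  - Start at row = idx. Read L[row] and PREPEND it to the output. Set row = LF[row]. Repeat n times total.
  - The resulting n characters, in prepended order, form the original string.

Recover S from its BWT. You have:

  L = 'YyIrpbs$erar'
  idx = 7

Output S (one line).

Answer: raspberryIY$

Derivation:
LF mapping: 2 11 1 7 6 4 10 0 5 8 3 9
Walk LF starting at row 7, prepending L[row]:
  step 1: row=7, L[7]='$', prepend. Next row=LF[7]=0
  step 2: row=0, L[0]='Y', prepend. Next row=LF[0]=2
  step 3: row=2, L[2]='I', prepend. Next row=LF[2]=1
  step 4: row=1, L[1]='y', prepend. Next row=LF[1]=11
  step 5: row=11, L[11]='r', prepend. Next row=LF[11]=9
  step 6: row=9, L[9]='r', prepend. Next row=LF[9]=8
  step 7: row=8, L[8]='e', prepend. Next row=LF[8]=5
  step 8: row=5, L[5]='b', prepend. Next row=LF[5]=4
  step 9: row=4, L[4]='p', prepend. Next row=LF[4]=6
  step 10: row=6, L[6]='s', prepend. Next row=LF[6]=10
  step 11: row=10, L[10]='a', prepend. Next row=LF[10]=3
  step 12: row=3, L[3]='r', prepend. Next row=LF[3]=7
Reversed output: raspberryIY$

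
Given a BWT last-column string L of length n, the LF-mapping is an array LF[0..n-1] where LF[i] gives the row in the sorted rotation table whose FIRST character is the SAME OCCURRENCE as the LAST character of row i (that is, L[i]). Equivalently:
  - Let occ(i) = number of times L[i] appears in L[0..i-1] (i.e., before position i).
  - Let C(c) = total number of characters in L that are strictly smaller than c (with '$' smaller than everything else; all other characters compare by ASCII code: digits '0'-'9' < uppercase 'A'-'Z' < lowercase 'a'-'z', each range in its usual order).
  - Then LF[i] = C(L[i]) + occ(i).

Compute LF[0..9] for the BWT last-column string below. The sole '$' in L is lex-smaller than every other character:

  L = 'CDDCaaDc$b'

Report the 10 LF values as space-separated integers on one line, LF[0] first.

Char counts: '$':1, 'C':2, 'D':3, 'a':2, 'b':1, 'c':1
C (first-col start): C('$')=0, C('C')=1, C('D')=3, C('a')=6, C('b')=8, C('c')=9
L[0]='C': occ=0, LF[0]=C('C')+0=1+0=1
L[1]='D': occ=0, LF[1]=C('D')+0=3+0=3
L[2]='D': occ=1, LF[2]=C('D')+1=3+1=4
L[3]='C': occ=1, LF[3]=C('C')+1=1+1=2
L[4]='a': occ=0, LF[4]=C('a')+0=6+0=6
L[5]='a': occ=1, LF[5]=C('a')+1=6+1=7
L[6]='D': occ=2, LF[6]=C('D')+2=3+2=5
L[7]='c': occ=0, LF[7]=C('c')+0=9+0=9
L[8]='$': occ=0, LF[8]=C('$')+0=0+0=0
L[9]='b': occ=0, LF[9]=C('b')+0=8+0=8

Answer: 1 3 4 2 6 7 5 9 0 8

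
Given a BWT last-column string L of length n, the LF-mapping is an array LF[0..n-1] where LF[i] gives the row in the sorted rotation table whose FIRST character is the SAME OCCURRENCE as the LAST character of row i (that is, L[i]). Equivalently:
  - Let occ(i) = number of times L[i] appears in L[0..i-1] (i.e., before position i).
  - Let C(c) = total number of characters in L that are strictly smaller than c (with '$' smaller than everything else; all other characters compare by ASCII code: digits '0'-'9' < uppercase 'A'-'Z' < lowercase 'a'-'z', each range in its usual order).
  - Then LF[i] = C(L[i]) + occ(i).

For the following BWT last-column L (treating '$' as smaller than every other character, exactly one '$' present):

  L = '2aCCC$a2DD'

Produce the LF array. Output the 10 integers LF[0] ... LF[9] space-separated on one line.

Char counts: '$':1, '2':2, 'C':3, 'D':2, 'a':2
C (first-col start): C('$')=0, C('2')=1, C('C')=3, C('D')=6, C('a')=8
L[0]='2': occ=0, LF[0]=C('2')+0=1+0=1
L[1]='a': occ=0, LF[1]=C('a')+0=8+0=8
L[2]='C': occ=0, LF[2]=C('C')+0=3+0=3
L[3]='C': occ=1, LF[3]=C('C')+1=3+1=4
L[4]='C': occ=2, LF[4]=C('C')+2=3+2=5
L[5]='$': occ=0, LF[5]=C('$')+0=0+0=0
L[6]='a': occ=1, LF[6]=C('a')+1=8+1=9
L[7]='2': occ=1, LF[7]=C('2')+1=1+1=2
L[8]='D': occ=0, LF[8]=C('D')+0=6+0=6
L[9]='D': occ=1, LF[9]=C('D')+1=6+1=7

Answer: 1 8 3 4 5 0 9 2 6 7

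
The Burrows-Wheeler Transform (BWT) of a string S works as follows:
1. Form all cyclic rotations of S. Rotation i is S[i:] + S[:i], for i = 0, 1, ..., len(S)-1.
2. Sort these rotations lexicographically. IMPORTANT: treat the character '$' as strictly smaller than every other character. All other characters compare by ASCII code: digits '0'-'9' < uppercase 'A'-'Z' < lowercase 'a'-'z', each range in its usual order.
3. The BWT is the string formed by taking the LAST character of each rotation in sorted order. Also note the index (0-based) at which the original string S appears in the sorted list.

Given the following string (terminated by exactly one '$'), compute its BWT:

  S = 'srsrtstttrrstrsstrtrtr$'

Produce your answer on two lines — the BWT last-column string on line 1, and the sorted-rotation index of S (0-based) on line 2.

Answer: rttstrtts$rrrstrtsrsrts
9

Derivation:
All 23 rotations (rotation i = S[i:]+S[:i]):
  rot[0] = srsrtstttrrstrsstrtrtr$
  rot[1] = rsrtstttrrstrsstrtrtr$s
  rot[2] = srtstttrrstrsstrtrtr$sr
  rot[3] = rtstttrrstrsstrtrtr$srs
  rot[4] = tstttrrstrsstrtrtr$srsr
  rot[5] = stttrrstrsstrtrtr$srsrt
  rot[6] = tttrrstrsstrtrtr$srsrts
  rot[7] = ttrrstrsstrtrtr$srsrtst
  rot[8] = trrstrsstrtrtr$srsrtstt
  rot[9] = rrstrsstrtrtr$srsrtsttt
  rot[10] = rstrsstrtrtr$srsrtstttr
  rot[11] = strsstrtrtr$srsrtstttrr
  rot[12] = trsstrtrtr$srsrtstttrrs
  rot[13] = rsstrtrtr$srsrtstttrrst
  rot[14] = sstrtrtr$srsrtstttrrstr
  rot[15] = strtrtr$srsrtstttrrstrs
  rot[16] = trtrtr$srsrtstttrrstrss
  rot[17] = rtrtr$srsrtstttrrstrsst
  rot[18] = trtr$srsrtstttrrstrsstr
  rot[19] = rtr$srsrtstttrrstrsstrt
  rot[20] = tr$srsrtstttrrstrsstrtr
  rot[21] = r$srsrtstttrrstrsstrtrt
  rot[22] = $srsrtstttrrstrsstrtrtr
Sorted (with $ < everything):
  sorted[0] = $srsrtstttrrstrsstrtrtr  (last char: 'r')
  sorted[1] = r$srsrtstttrrstrsstrtrt  (last char: 't')
  sorted[2] = rrstrsstrtrtr$srsrtsttt  (last char: 't')
  sorted[3] = rsrtstttrrstrsstrtrtr$s  (last char: 's')
  sorted[4] = rsstrtrtr$srsrtstttrrst  (last char: 't')
  sorted[5] = rstrsstrtrtr$srsrtstttr  (last char: 'r')
  sorted[6] = rtr$srsrtstttrrstrsstrt  (last char: 't')
  sorted[7] = rtrtr$srsrtstttrrstrsst  (last char: 't')
  sorted[8] = rtstttrrstrsstrtrtr$srs  (last char: 's')
  sorted[9] = srsrtstttrrstrsstrtrtr$  (last char: '$')
  sorted[10] = srtstttrrstrsstrtrtr$sr  (last char: 'r')
  sorted[11] = sstrtrtr$srsrtstttrrstr  (last char: 'r')
  sorted[12] = strsstrtrtr$srsrtstttrr  (last char: 'r')
  sorted[13] = strtrtr$srsrtstttrrstrs  (last char: 's')
  sorted[14] = stttrrstrsstrtrtr$srsrt  (last char: 't')
  sorted[15] = tr$srsrtstttrrstrsstrtr  (last char: 'r')
  sorted[16] = trrstrsstrtrtr$srsrtstt  (last char: 't')
  sorted[17] = trsstrtrtr$srsrtstttrrs  (last char: 's')
  sorted[18] = trtr$srsrtstttrrstrsstr  (last char: 'r')
  sorted[19] = trtrtr$srsrtstttrrstrss  (last char: 's')
  sorted[20] = tstttrrstrsstrtrtr$srsr  (last char: 'r')
  sorted[21] = ttrrstrsstrtrtr$srsrtst  (last char: 't')
  sorted[22] = tttrrstrsstrtrtr$srsrts  (last char: 's')
Last column: rttstrtts$rrrstrtsrsrts
Original string S is at sorted index 9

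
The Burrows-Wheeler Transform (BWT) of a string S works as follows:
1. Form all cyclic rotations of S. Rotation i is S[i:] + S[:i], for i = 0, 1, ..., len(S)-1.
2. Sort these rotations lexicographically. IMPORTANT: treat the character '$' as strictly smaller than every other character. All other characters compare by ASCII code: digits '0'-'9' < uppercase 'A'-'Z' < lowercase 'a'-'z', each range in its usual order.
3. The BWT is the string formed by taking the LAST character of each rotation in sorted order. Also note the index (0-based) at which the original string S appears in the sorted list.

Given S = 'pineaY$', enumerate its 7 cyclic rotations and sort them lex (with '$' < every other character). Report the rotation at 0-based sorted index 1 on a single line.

Answer: Y$pinea

Derivation:
All 7 rotations (rotation i = S[i:]+S[:i]):
  rot[0] = pineaY$
  rot[1] = ineaY$p
  rot[2] = neaY$pi
  rot[3] = eaY$pin
  rot[4] = aY$pine
  rot[5] = Y$pinea
  rot[6] = $pineaY
Sorted (with $ < everything):
  sorted[0] = $pineaY
  sorted[1] = Y$pinea
  sorted[2] = aY$pine
  sorted[3] = eaY$pin
  sorted[4] = ineaY$p
  sorted[5] = neaY$pi
  sorted[6] = pineaY$
sorted[1] = Y$pinea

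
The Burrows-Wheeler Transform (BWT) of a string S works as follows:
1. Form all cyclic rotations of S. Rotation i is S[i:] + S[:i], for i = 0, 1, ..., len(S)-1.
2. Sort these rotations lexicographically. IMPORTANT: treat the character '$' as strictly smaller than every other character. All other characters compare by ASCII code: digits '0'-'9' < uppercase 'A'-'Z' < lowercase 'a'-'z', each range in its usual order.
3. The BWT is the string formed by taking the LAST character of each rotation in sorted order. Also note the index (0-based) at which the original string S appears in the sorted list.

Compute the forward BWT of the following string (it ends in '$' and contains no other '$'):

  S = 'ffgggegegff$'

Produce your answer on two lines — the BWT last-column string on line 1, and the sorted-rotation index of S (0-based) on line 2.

Answer: fggfg$fgeegf
5

Derivation:
All 12 rotations (rotation i = S[i:]+S[:i]):
  rot[0] = ffgggegegff$
  rot[1] = fgggegegff$f
  rot[2] = gggegegff$ff
  rot[3] = ggegegff$ffg
  rot[4] = gegegff$ffgg
  rot[5] = egegff$ffggg
  rot[6] = gegff$ffggge
  rot[7] = egff$ffgggeg
  rot[8] = gff$ffgggege
  rot[9] = ff$ffgggegeg
  rot[10] = f$ffgggegegf
  rot[11] = $ffgggegegff
Sorted (with $ < everything):
  sorted[0] = $ffgggegegff  (last char: 'f')
  sorted[1] = egegff$ffggg  (last char: 'g')
  sorted[2] = egff$ffgggeg  (last char: 'g')
  sorted[3] = f$ffgggegegf  (last char: 'f')
  sorted[4] = ff$ffgggegeg  (last char: 'g')
  sorted[5] = ffgggegegff$  (last char: '$')
  sorted[6] = fgggegegff$f  (last char: 'f')
  sorted[7] = gegegff$ffgg  (last char: 'g')
  sorted[8] = gegff$ffggge  (last char: 'e')
  sorted[9] = gff$ffgggege  (last char: 'e')
  sorted[10] = ggegegff$ffg  (last char: 'g')
  sorted[11] = gggegegff$ff  (last char: 'f')
Last column: fggfg$fgeegf
Original string S is at sorted index 5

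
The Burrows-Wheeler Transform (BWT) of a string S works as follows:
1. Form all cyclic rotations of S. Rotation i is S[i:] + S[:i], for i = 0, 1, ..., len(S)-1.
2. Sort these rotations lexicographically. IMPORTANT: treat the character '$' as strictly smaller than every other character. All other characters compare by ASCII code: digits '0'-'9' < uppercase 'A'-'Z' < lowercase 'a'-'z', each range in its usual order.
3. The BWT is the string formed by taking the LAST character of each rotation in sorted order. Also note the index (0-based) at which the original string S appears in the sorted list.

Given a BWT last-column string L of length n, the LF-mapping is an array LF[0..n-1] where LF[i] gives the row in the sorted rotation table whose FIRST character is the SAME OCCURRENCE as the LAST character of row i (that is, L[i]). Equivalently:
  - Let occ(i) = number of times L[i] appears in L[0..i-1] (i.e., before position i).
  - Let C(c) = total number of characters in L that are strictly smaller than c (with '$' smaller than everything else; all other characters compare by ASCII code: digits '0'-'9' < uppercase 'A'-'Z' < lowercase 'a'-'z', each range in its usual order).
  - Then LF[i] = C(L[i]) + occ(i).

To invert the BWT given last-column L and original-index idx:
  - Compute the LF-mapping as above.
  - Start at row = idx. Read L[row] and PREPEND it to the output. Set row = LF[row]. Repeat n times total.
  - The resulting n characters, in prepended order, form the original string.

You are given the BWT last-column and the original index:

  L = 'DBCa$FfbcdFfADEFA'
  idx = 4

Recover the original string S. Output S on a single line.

LF mapping: 5 3 4 11 0 8 15 12 13 14 9 16 1 6 7 10 2
Walk LF starting at row 4, prepending L[row]:
  step 1: row=4, L[4]='$', prepend. Next row=LF[4]=0
  step 2: row=0, L[0]='D', prepend. Next row=LF[0]=5
  step 3: row=5, L[5]='F', prepend. Next row=LF[5]=8
  step 4: row=8, L[8]='c', prepend. Next row=LF[8]=13
  step 5: row=13, L[13]='D', prepend. Next row=LF[13]=6
  step 6: row=6, L[6]='f', prepend. Next row=LF[6]=15
  step 7: row=15, L[15]='F', prepend. Next row=LF[15]=10
  step 8: row=10, L[10]='F', prepend. Next row=LF[10]=9
  step 9: row=9, L[9]='d', prepend. Next row=LF[9]=14
  step 10: row=14, L[14]='E', prepend. Next row=LF[14]=7
  step 11: row=7, L[7]='b', prepend. Next row=LF[7]=12
  step 12: row=12, L[12]='A', prepend. Next row=LF[12]=1
  step 13: row=1, L[1]='B', prepend. Next row=LF[1]=3
  step 14: row=3, L[3]='a', prepend. Next row=LF[3]=11
  step 15: row=11, L[11]='f', prepend. Next row=LF[11]=16
  step 16: row=16, L[16]='A', prepend. Next row=LF[16]=2
  step 17: row=2, L[2]='C', prepend. Next row=LF[2]=4
Reversed output: CAfaBAbEdFFfDcFD$

Answer: CAfaBAbEdFFfDcFD$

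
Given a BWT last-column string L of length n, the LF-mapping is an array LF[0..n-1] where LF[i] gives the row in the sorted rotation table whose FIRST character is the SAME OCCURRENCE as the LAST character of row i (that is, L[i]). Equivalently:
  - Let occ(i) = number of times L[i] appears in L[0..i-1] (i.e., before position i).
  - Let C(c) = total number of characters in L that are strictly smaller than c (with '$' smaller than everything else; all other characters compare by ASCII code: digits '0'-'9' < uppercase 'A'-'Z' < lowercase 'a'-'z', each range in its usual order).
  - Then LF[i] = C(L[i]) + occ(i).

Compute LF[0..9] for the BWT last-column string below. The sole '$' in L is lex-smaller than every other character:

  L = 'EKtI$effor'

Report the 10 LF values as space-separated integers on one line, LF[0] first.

Char counts: '$':1, 'E':1, 'I':1, 'K':1, 'e':1, 'f':2, 'o':1, 'r':1, 't':1
C (first-col start): C('$')=0, C('E')=1, C('I')=2, C('K')=3, C('e')=4, C('f')=5, C('o')=7, C('r')=8, C('t')=9
L[0]='E': occ=0, LF[0]=C('E')+0=1+0=1
L[1]='K': occ=0, LF[1]=C('K')+0=3+0=3
L[2]='t': occ=0, LF[2]=C('t')+0=9+0=9
L[3]='I': occ=0, LF[3]=C('I')+0=2+0=2
L[4]='$': occ=0, LF[4]=C('$')+0=0+0=0
L[5]='e': occ=0, LF[5]=C('e')+0=4+0=4
L[6]='f': occ=0, LF[6]=C('f')+0=5+0=5
L[7]='f': occ=1, LF[7]=C('f')+1=5+1=6
L[8]='o': occ=0, LF[8]=C('o')+0=7+0=7
L[9]='r': occ=0, LF[9]=C('r')+0=8+0=8

Answer: 1 3 9 2 0 4 5 6 7 8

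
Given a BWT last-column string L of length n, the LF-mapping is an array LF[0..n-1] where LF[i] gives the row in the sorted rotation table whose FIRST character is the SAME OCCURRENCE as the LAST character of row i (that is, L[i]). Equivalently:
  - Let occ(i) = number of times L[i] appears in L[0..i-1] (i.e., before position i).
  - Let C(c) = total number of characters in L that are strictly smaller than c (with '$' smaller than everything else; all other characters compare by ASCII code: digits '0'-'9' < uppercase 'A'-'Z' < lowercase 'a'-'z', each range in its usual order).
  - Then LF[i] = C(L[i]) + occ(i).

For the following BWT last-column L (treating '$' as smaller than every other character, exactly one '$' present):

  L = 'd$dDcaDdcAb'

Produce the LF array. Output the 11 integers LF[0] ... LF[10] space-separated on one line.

Char counts: '$':1, 'A':1, 'D':2, 'a':1, 'b':1, 'c':2, 'd':3
C (first-col start): C('$')=0, C('A')=1, C('D')=2, C('a')=4, C('b')=5, C('c')=6, C('d')=8
L[0]='d': occ=0, LF[0]=C('d')+0=8+0=8
L[1]='$': occ=0, LF[1]=C('$')+0=0+0=0
L[2]='d': occ=1, LF[2]=C('d')+1=8+1=9
L[3]='D': occ=0, LF[3]=C('D')+0=2+0=2
L[4]='c': occ=0, LF[4]=C('c')+0=6+0=6
L[5]='a': occ=0, LF[5]=C('a')+0=4+0=4
L[6]='D': occ=1, LF[6]=C('D')+1=2+1=3
L[7]='d': occ=2, LF[7]=C('d')+2=8+2=10
L[8]='c': occ=1, LF[8]=C('c')+1=6+1=7
L[9]='A': occ=0, LF[9]=C('A')+0=1+0=1
L[10]='b': occ=0, LF[10]=C('b')+0=5+0=5

Answer: 8 0 9 2 6 4 3 10 7 1 5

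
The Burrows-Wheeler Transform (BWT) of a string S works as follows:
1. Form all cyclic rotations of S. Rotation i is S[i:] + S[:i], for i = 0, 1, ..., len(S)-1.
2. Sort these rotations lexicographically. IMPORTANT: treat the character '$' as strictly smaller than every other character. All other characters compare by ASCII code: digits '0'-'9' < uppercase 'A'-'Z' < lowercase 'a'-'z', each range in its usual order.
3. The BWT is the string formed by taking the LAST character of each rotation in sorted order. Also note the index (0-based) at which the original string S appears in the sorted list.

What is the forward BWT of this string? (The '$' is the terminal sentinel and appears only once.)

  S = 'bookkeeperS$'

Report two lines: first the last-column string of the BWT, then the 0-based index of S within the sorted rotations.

Answer: Sr$kepkoobee
2

Derivation:
All 12 rotations (rotation i = S[i:]+S[:i]):
  rot[0] = bookkeeperS$
  rot[1] = ookkeeperS$b
  rot[2] = okkeeperS$bo
  rot[3] = kkeeperS$boo
  rot[4] = keeperS$book
  rot[5] = eeperS$bookk
  rot[6] = eperS$bookke
  rot[7] = perS$bookkee
  rot[8] = erS$bookkeep
  rot[9] = rS$bookkeepe
  rot[10] = S$bookkeeper
  rot[11] = $bookkeeperS
Sorted (with $ < everything):
  sorted[0] = $bookkeeperS  (last char: 'S')
  sorted[1] = S$bookkeeper  (last char: 'r')
  sorted[2] = bookkeeperS$  (last char: '$')
  sorted[3] = eeperS$bookk  (last char: 'k')
  sorted[4] = eperS$bookke  (last char: 'e')
  sorted[5] = erS$bookkeep  (last char: 'p')
  sorted[6] = keeperS$book  (last char: 'k')
  sorted[7] = kkeeperS$boo  (last char: 'o')
  sorted[8] = okkeeperS$bo  (last char: 'o')
  sorted[9] = ookkeeperS$b  (last char: 'b')
  sorted[10] = perS$bookkee  (last char: 'e')
  sorted[11] = rS$bookkeepe  (last char: 'e')
Last column: Sr$kepkoobee
Original string S is at sorted index 2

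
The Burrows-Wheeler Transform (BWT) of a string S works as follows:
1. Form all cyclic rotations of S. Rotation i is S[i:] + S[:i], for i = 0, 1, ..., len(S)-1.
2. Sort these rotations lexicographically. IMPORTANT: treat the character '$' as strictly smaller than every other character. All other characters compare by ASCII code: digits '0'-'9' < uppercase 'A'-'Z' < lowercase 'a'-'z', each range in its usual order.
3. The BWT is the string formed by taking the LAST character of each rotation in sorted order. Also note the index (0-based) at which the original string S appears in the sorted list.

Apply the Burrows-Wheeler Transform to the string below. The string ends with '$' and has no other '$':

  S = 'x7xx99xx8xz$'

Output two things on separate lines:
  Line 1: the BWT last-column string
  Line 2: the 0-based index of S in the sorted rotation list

All 12 rotations (rotation i = S[i:]+S[:i]):
  rot[0] = x7xx99xx8xz$
  rot[1] = 7xx99xx8xz$x
  rot[2] = xx99xx8xz$x7
  rot[3] = x99xx8xz$x7x
  rot[4] = 99xx8xz$x7xx
  rot[5] = 9xx8xz$x7xx9
  rot[6] = xx8xz$x7xx99
  rot[7] = x8xz$x7xx99x
  rot[8] = 8xz$x7xx99xx
  rot[9] = xz$x7xx99xx8
  rot[10] = z$x7xx99xx8x
  rot[11] = $x7xx99xx8xz
Sorted (with $ < everything):
  sorted[0] = $x7xx99xx8xz  (last char: 'z')
  sorted[1] = 7xx99xx8xz$x  (last char: 'x')
  sorted[2] = 8xz$x7xx99xx  (last char: 'x')
  sorted[3] = 99xx8xz$x7xx  (last char: 'x')
  sorted[4] = 9xx8xz$x7xx9  (last char: '9')
  sorted[5] = x7xx99xx8xz$  (last char: '$')
  sorted[6] = x8xz$x7xx99x  (last char: 'x')
  sorted[7] = x99xx8xz$x7x  (last char: 'x')
  sorted[8] = xx8xz$x7xx99  (last char: '9')
  sorted[9] = xx99xx8xz$x7  (last char: '7')
  sorted[10] = xz$x7xx99xx8  (last char: '8')
  sorted[11] = z$x7xx99xx8x  (last char: 'x')
Last column: zxxx9$xx978x
Original string S is at sorted index 5

Answer: zxxx9$xx978x
5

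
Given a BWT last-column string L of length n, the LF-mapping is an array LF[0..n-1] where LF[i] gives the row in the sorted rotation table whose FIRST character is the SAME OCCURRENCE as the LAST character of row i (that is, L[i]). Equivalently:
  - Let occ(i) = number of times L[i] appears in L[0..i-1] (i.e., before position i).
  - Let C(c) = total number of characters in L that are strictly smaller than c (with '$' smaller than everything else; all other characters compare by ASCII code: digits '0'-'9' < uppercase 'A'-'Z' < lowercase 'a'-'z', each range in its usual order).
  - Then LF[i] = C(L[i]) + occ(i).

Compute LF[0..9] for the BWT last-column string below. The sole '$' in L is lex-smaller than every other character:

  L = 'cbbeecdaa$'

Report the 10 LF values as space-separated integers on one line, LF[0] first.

Char counts: '$':1, 'a':2, 'b':2, 'c':2, 'd':1, 'e':2
C (first-col start): C('$')=0, C('a')=1, C('b')=3, C('c')=5, C('d')=7, C('e')=8
L[0]='c': occ=0, LF[0]=C('c')+0=5+0=5
L[1]='b': occ=0, LF[1]=C('b')+0=3+0=3
L[2]='b': occ=1, LF[2]=C('b')+1=3+1=4
L[3]='e': occ=0, LF[3]=C('e')+0=8+0=8
L[4]='e': occ=1, LF[4]=C('e')+1=8+1=9
L[5]='c': occ=1, LF[5]=C('c')+1=5+1=6
L[6]='d': occ=0, LF[6]=C('d')+0=7+0=7
L[7]='a': occ=0, LF[7]=C('a')+0=1+0=1
L[8]='a': occ=1, LF[8]=C('a')+1=1+1=2
L[9]='$': occ=0, LF[9]=C('$')+0=0+0=0

Answer: 5 3 4 8 9 6 7 1 2 0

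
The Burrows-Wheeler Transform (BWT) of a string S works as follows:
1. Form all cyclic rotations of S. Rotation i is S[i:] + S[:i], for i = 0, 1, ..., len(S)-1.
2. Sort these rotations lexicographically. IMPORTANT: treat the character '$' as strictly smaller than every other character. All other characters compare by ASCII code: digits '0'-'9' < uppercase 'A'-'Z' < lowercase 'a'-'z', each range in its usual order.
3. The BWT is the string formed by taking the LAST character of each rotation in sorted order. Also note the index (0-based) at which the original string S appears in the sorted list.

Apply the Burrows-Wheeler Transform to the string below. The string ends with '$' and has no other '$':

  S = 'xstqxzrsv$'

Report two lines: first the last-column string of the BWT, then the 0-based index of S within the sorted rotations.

Answer: vtzxrss$qx
7

Derivation:
All 10 rotations (rotation i = S[i:]+S[:i]):
  rot[0] = xstqxzrsv$
  rot[1] = stqxzrsv$x
  rot[2] = tqxzrsv$xs
  rot[3] = qxzrsv$xst
  rot[4] = xzrsv$xstq
  rot[5] = zrsv$xstqx
  rot[6] = rsv$xstqxz
  rot[7] = sv$xstqxzr
  rot[8] = v$xstqxzrs
  rot[9] = $xstqxzrsv
Sorted (with $ < everything):
  sorted[0] = $xstqxzrsv  (last char: 'v')
  sorted[1] = qxzrsv$xst  (last char: 't')
  sorted[2] = rsv$xstqxz  (last char: 'z')
  sorted[3] = stqxzrsv$x  (last char: 'x')
  sorted[4] = sv$xstqxzr  (last char: 'r')
  sorted[5] = tqxzrsv$xs  (last char: 's')
  sorted[6] = v$xstqxzrs  (last char: 's')
  sorted[7] = xstqxzrsv$  (last char: '$')
  sorted[8] = xzrsv$xstq  (last char: 'q')
  sorted[9] = zrsv$xstqx  (last char: 'x')
Last column: vtzxrss$qx
Original string S is at sorted index 7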